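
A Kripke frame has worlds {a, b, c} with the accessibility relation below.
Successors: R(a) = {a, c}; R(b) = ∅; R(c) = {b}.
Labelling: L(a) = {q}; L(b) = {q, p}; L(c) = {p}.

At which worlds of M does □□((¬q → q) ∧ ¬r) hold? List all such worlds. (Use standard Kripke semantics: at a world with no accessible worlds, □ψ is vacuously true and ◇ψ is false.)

Recall that □ψ holds at a world iff ψ holds at every accessible world, and ◇ψ holds iff ψ holds at some accessible world.
Let φ = □□((¬q → q) ∧ ¬r). Evaluate φ at each world:
  a (successors {a, c}): φ is false.
  b (successors ∅): φ is true.
  c (successors {b}): φ is true.
For instance, at c:
  At c: □□((¬q → q) ∧ ¬r) requires □((¬q → q) ∧ ¬r) at every successor {b}.
      At b: no accessible worlds, so □((¬q → q) ∧ ¬r) holds vacuously.
  So □□((¬q → q) ∧ ¬r) is true at c.
Satisfying worlds: {b, c}

b, c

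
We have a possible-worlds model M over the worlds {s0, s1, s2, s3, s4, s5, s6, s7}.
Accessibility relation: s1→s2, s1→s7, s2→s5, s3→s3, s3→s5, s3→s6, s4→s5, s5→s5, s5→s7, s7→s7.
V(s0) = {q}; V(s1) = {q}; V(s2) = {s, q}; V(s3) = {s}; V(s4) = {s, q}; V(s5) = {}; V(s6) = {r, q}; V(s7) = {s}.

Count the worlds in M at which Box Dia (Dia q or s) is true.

Recall that Box ψ holds at a world iff ψ holds at every accessible world, and Dia ψ holds iff ψ holds at some accessible world.
Let φ = Box Dia (Dia q or s). Evaluate φ at each world:
  s0 (successors ∅): φ is true.
  s1 (successors {s2, s7}): φ is false.
  s2 (successors {s5}): φ is true.
  s3 (successors {s3, s5, s6}): φ is false.
  s4 (successors {s5}): φ is true.
  s5 (successors {s5, s7}): φ is true.
  s6 (successors ∅): φ is true.
  s7 (successors {s7}): φ is true.
For instance, at s3:
  At s3: Box Dia (Dia q or s) requires Dia (Dia q or s) at every successor {s3, s5, s6}.
    Dia (Dia q or s) fails at s6, so Box Dia (Dia q or s) is false at s3.
      At s6: no accessible worlds, so Dia (Dia q or s) is false.
Satisfying worlds: {s0, s2, s4, s5, s6, s7}

6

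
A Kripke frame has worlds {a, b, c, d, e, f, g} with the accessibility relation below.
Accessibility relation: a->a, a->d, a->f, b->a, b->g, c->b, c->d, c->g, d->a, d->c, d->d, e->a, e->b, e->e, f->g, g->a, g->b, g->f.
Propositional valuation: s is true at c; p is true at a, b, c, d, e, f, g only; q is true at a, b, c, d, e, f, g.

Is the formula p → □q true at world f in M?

Yes

At f: p is true, □q is true, so p → □q is true.
  At f: □q requires q at every successor {g}.
    At g: q is true.
  So □q is true at f.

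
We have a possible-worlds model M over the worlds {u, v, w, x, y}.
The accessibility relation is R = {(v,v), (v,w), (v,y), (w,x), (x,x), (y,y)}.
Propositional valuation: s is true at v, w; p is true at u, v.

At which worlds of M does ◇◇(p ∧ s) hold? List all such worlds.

Recall that ◇ψ holds at a world iff ψ holds at some accessible world.
Let φ = ◇◇(p ∧ s). Evaluate φ at each world:
  u (successors ∅): φ is false.
  v (successors {v, w, y}): φ is true.
  w (successors {x}): φ is false.
  x (successors {x}): φ is false.
  y (successors {y}): φ is false.
For instance, at x:
  At x: ◇◇(p ∧ s) requires ◇(p ∧ s) at some successor in {x}.
    At x: ◇(p ∧ s) is false.
  So ◇◇(p ∧ s) is false at x.
Satisfying worlds: {v}

v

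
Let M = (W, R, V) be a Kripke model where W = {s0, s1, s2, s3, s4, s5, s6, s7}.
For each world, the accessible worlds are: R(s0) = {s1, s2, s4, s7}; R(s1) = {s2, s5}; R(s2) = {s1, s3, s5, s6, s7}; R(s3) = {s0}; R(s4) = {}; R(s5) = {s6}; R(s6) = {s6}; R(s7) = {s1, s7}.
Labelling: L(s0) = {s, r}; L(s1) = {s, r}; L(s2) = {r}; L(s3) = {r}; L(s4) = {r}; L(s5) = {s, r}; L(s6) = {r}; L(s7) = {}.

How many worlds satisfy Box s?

2

Let φ = Box s. Evaluate φ at each world:
  s0 (successors {s1, s2, s4, s7}): φ is false.
  s1 (successors {s2, s5}): φ is false.
  s2 (successors {s1, s3, s5, s6, s7}): φ is false.
  s3 (successors {s0}): φ is true.
  s4 (successors ∅): φ is true.
  s5 (successors {s6}): φ is false.
  s6 (successors {s6}): φ is false.
  s7 (successors {s1, s7}): φ is false.
For instance, at s5:
  At s5: Box s requires s at every successor {s6}.
    s fails at s6, so Box s is false at s5.
Satisfying worlds: {s3, s4}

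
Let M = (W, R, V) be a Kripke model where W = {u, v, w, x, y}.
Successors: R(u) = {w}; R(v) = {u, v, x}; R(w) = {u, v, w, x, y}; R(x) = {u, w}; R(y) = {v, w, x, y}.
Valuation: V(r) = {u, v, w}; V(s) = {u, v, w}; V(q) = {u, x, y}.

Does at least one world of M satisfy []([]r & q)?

Let φ = []([]r & q). Evaluate φ at each world:
  u (successors {w}): φ is false.
  v (successors {u, v, x}): φ is false.
  w (successors {u, v, w, x, y}): φ is false.
  x (successors {u, w}): φ is false.
  y (successors {v, w, x, y}): φ is false.
For instance, at u:
  At u: []([]r & q) requires []r & q at every successor {w}.
    []r & q fails at w, so []([]r & q) is false at u.
      At w: []r is false, q is false, so []r & q is false.

No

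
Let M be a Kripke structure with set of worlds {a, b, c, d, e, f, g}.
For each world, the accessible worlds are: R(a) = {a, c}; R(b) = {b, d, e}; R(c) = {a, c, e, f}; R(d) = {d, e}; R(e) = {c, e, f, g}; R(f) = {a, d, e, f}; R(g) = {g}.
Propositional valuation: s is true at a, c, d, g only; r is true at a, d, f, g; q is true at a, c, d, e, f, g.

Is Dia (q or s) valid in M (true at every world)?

Let φ = Dia (q or s). Evaluate φ at each world:
  a (successors {a, c}): φ is true.
  b (successors {b, d, e}): φ is true.
  c (successors {a, c, e, f}): φ is true.
  d (successors {d, e}): φ is true.
  e (successors {c, e, f, g}): φ is true.
  f (successors {a, d, e, f}): φ is true.
  g (successors {g}): φ is true.
For instance, at f:
  At f: Dia (q or s) requires q or s at some successor in {a, d, e, f}.
    q or s holds at a, so Dia (q or s) is true at f.

Yes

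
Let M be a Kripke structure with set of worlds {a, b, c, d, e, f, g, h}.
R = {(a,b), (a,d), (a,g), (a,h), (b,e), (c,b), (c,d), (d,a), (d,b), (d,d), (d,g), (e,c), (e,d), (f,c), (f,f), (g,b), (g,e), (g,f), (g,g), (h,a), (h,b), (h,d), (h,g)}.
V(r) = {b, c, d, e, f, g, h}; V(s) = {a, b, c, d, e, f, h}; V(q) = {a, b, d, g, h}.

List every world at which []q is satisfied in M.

Recall that []ψ holds at a world iff ψ holds at every accessible world, and <>ψ holds iff ψ holds at some accessible world.
Let φ = []q. Evaluate φ at each world:
  a (successors {b, d, g, h}): φ is true.
  b (successors {e}): φ is false.
  c (successors {b, d}): φ is true.
  d (successors {a, b, d, g}): φ is true.
  e (successors {c, d}): φ is false.
  f (successors {c, f}): φ is false.
  g (successors {b, e, f, g}): φ is false.
  h (successors {a, b, d, g}): φ is true.
For instance, at f:
  At f: []q requires q at every successor {c, f}.
    q fails at c, so []q is false at f.
Satisfying worlds: {a, c, d, h}

a, c, d, h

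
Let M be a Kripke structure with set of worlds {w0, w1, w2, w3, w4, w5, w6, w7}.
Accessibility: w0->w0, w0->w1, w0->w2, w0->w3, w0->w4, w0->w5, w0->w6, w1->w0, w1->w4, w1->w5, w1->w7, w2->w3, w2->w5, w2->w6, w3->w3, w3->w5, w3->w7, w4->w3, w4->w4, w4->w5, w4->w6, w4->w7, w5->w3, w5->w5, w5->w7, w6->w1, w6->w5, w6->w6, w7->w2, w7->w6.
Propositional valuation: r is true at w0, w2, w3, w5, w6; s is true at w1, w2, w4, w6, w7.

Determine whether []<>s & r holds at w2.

Yes

Recall that []ψ holds at a world iff ψ holds at every accessible world, and <>ψ holds iff ψ holds at some accessible world.
At w2: []<>s is true, r is true, so []<>s & r is true.
  At w2: []<>s requires <>s at every successor {w3, w5, w6}.
      At w3: <>s requires s at some successor in {w3, w5, w7}.
        s holds at w7, so <>s is true at w3.
      At w5: <>s requires s at some successor in {w3, w5, w7}.
        s holds at w7, so <>s is true at w5.
      At w6: <>s requires s at some successor in {w1, w5, w6}.
        s holds at w1, so <>s is true at w6.
  So []<>s is true at w2.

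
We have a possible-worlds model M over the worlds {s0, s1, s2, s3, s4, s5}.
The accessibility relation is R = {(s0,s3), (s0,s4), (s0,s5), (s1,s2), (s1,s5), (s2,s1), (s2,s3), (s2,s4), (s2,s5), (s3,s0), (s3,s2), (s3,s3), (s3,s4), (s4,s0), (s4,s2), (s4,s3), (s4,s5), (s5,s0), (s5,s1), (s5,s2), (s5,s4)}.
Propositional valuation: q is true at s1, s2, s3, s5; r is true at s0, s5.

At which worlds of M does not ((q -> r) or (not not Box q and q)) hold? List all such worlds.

Recall that Box ψ holds at a world iff ψ holds at every accessible world, and Dia ψ holds iff ψ holds at some accessible world.
Let φ = not ((q -> r) or (not not Box q and q)). Evaluate φ at each world:
  s0 (successors {s3, s4, s5}): φ is false.
  s1 (successors {s2, s5}): φ is false.
  s2 (successors {s1, s3, s4, s5}): φ is true.
  s3 (successors {s0, s2, s3, s4}): φ is true.
  s4 (successors {s0, s2, s3, s5}): φ is false.
  s5 (successors {s0, s1, s2, s4}): φ is false.
For instance, at s3:
  At s3: (q -> r) or (not not Box q and q) is false, so not ((q -> r) or (not not Box q and q)) is true.
    At s3: q -> r is false, not not Box q and q is false, so (q -> r) or (not not Box q and q) is false.
      At s3: not not Box q is false, q is true, so not not Box q and q is false.
Satisfying worlds: {s2, s3}

s2, s3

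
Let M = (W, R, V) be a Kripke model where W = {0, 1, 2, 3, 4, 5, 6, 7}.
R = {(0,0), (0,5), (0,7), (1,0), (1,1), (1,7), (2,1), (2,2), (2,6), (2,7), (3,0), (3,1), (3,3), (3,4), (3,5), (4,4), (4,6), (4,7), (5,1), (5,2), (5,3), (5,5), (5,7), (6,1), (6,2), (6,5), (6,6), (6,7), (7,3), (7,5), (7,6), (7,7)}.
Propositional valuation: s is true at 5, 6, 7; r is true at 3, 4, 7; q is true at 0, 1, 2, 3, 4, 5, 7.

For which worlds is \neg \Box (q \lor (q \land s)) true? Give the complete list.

2, 4, 6, 7

Recall that \Box ψ holds at a world iff ψ holds at every accessible world, and \Diamond ψ holds iff ψ holds at some accessible world.
Let φ = \neg \Box (q \lor (q \land s)). Evaluate φ at each world:
  0 (successors {0, 5, 7}): φ is false.
  1 (successors {0, 1, 7}): φ is false.
  2 (successors {1, 2, 6, 7}): φ is true.
  3 (successors {0, 1, 3, 4, 5}): φ is false.
  4 (successors {4, 6, 7}): φ is true.
  5 (successors {1, 2, 3, 5, 7}): φ is false.
  6 (successors {1, 2, 5, 6, 7}): φ is true.
  7 (successors {3, 5, 6, 7}): φ is true.
For instance, at 2:
  At 2: \Box (q \lor (q \land s)) is false, so \neg \Box (q \lor (q \land s)) is true.
    At 2: \Box (q \lor (q \land s)) requires q \lor (q \land s) at every successor {1, 2, 6, 7}.
      q \lor (q \land s) fails at 6, so \Box (q \lor (q \land s)) is false at 2.
Satisfying worlds: {2, 4, 6, 7}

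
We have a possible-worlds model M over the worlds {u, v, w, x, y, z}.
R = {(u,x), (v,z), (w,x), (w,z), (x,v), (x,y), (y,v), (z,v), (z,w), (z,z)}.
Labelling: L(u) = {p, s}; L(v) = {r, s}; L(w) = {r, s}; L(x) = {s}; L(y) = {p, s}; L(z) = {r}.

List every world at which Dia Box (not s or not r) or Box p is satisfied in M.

x, y, z

Recall that Box ψ holds at a world iff ψ holds at every accessible world, and Dia ψ holds iff ψ holds at some accessible world.
Let φ = Dia Box (not s or not r) or Box p. Evaluate φ at each world:
  u (successors {x}): φ is false.
  v (successors {z}): φ is false.
  w (successors {x, z}): φ is false.
  x (successors {v, y}): φ is true.
  y (successors {v}): φ is true.
  z (successors {v, w, z}): φ is true.
For instance, at u:
  At u: Dia Box (not s or not r) is false, Box p is false, so Dia Box (not s or not r) or Box p is false.
    At u: Dia Box (not s or not r) requires Box (not s or not r) at some successor in {x}.
      At x: Box (not s or not r) is false.
    So Dia Box (not s or not r) is false at u.
    At u: Box p requires p at every successor {x}.
      p fails at x, so Box p is false at u.
Satisfying worlds: {x, y, z}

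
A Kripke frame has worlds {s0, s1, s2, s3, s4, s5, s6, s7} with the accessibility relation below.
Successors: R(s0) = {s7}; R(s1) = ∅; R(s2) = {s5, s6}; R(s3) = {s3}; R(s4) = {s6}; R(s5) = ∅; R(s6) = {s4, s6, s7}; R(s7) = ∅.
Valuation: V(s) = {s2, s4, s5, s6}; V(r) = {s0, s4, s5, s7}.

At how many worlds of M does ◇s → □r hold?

Let φ = ◇s → □r. Evaluate φ at each world:
  s0 (successors {s7}): φ is true.
  s1 (successors ∅): φ is true.
  s2 (successors {s5, s6}): φ is false.
  s3 (successors {s3}): φ is true.
  s4 (successors {s6}): φ is false.
  s5 (successors ∅): φ is true.
  s6 (successors {s4, s6, s7}): φ is false.
  s7 (successors ∅): φ is true.
For instance, at s4:
  At s4: ◇s is true, □r is false, so ◇s → □r is false.
    At s4: ◇s requires s at some successor in {s6}.
      s holds at s6, so ◇s is true at s4.
    At s4: □r requires r at every successor {s6}.
      r fails at s6, so □r is false at s4.
Satisfying worlds: {s0, s1, s3, s5, s7}

5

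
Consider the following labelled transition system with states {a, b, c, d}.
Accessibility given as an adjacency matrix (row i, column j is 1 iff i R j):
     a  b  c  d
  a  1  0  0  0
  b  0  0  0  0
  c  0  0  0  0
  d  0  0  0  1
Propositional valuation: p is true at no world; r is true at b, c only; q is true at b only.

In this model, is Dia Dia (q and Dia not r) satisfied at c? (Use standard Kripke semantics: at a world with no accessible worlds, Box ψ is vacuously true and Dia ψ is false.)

At c: no accessible worlds, so Dia Dia (q and Dia not r) is false.

No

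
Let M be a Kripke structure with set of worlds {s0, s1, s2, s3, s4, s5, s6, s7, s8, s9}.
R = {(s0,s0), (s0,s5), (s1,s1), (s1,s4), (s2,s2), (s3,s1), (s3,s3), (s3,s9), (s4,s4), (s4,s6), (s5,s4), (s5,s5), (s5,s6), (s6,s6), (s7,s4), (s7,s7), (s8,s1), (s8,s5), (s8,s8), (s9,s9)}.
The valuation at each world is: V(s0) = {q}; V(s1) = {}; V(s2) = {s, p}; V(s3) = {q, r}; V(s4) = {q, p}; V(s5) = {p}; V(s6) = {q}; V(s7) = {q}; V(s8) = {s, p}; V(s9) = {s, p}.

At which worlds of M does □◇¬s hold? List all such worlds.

s0, s1, s4, s5, s6, s7, s8

Let φ = □◇¬s. Evaluate φ at each world:
  s0 (successors {s0, s5}): φ is true.
  s1 (successors {s1, s4}): φ is true.
  s2 (successors {s2}): φ is false.
  s3 (successors {s1, s3, s9}): φ is false.
  s4 (successors {s4, s6}): φ is true.
  s5 (successors {s4, s5, s6}): φ is true.
  s6 (successors {s6}): φ is true.
  s7 (successors {s4, s7}): φ is true.
  s8 (successors {s1, s5, s8}): φ is true.
  s9 (successors {s9}): φ is false.
For instance, at s9:
  At s9: □◇¬s requires ◇¬s at every successor {s9}.
    ◇¬s fails at s9, so □◇¬s is false at s9.
      At s9: ◇¬s requires ¬s at some successor in {s9}.
        At s9: ¬s is false.
      So ◇¬s is false at s9.
Satisfying worlds: {s0, s1, s4, s5, s6, s7, s8}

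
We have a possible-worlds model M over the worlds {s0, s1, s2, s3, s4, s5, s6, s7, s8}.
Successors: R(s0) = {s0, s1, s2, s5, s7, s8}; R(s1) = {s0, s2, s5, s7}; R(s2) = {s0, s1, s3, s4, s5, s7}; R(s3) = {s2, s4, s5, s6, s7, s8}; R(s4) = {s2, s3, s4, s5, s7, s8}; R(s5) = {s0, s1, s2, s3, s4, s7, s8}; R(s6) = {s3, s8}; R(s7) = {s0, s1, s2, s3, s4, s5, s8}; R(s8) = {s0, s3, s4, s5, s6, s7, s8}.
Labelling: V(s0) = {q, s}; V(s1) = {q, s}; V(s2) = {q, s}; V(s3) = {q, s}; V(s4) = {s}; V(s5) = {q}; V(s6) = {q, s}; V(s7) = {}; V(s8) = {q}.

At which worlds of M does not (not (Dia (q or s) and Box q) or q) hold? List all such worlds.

Let φ = not (not (Dia (q or s) and Box q) or q). Evaluate φ at each world:
  s0 (successors {s0, s1, s2, s5, s7, s8}): φ is false.
  s1 (successors {s0, s2, s5, s7}): φ is false.
  s2 (successors {s0, s1, s3, s4, s5, s7}): φ is false.
  s3 (successors {s2, s4, s5, s6, s7, s8}): φ is false.
  s4 (successors {s2, s3, s4, s5, s7, s8}): φ is false.
  s5 (successors {s0, s1, s2, s3, s4, s7, s8}): φ is false.
  s6 (successors {s3, s8}): φ is false.
  s7 (successors {s0, s1, s2, s3, s4, s5, s8}): φ is false.
  s8 (successors {s0, s3, s4, s5, s6, s7, s8}): φ is false.
For instance, at s1:
  At s1: not (Dia (q or s) and Box q) or q is true, so not (not (Dia (q or s) and Box q) or q) is false.
    At s1: not (Dia (q or s) and Box q) is true, q is true, so not (Dia (q or s) and Box q) or q is true.
      At s1: Dia (q or s) and Box q is false, so not (Dia (q or s) and Box q) is true.
Satisfying worlds: none.

none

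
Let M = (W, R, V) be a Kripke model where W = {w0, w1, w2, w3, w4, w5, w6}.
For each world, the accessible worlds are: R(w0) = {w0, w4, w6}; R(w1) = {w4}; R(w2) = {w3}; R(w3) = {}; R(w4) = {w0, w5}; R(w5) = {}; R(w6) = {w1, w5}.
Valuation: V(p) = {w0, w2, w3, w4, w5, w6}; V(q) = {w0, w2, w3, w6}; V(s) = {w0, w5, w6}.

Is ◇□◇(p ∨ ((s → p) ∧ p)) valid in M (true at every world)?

Let φ = ◇□◇(p ∨ ((s → p) ∧ p)). Evaluate φ at each world:
  w0 (successors {w0, w4, w6}): φ is true.
  w1 (successors {w4}): φ is false.
  w2 (successors {w3}): φ is true.
  w3 (successors ∅): φ is false.
  w4 (successors {w0, w5}): φ is true.
  w5 (successors ∅): φ is false.
  w6 (successors {w1, w5}): φ is true.
Detail at w1 (counterexample):
  At w1: ◇□◇(p ∨ ((s → p) ∧ p)) requires □◇(p ∨ ((s → p) ∧ p)) at some successor in {w4}.
    At w4: □◇(p ∨ ((s → p) ∧ p)) is false.
  So ◇□◇(p ∨ ((s → p) ∧ p)) is false at w1.

No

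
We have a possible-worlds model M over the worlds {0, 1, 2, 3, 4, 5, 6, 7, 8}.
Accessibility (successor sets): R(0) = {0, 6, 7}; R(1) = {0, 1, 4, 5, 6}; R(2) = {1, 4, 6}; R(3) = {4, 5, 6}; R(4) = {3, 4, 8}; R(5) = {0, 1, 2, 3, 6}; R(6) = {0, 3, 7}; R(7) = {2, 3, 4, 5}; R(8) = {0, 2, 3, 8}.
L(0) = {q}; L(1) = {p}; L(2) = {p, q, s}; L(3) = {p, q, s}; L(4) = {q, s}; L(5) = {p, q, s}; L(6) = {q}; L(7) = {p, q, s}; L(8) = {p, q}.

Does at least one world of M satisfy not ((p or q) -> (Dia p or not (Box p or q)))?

Recall that Box ψ holds at a world iff ψ holds at every accessible world, and Dia ψ holds iff ψ holds at some accessible world.
Let φ = not ((p or q) -> (Dia p or not (Box p or q))). Evaluate φ at each world:
  0 (successors {0, 6, 7}): φ is false.
  1 (successors {0, 1, 4, 5, 6}): φ is false.
  2 (successors {1, 4, 6}): φ is false.
  3 (successors {4, 5, 6}): φ is false.
  4 (successors {3, 4, 8}): φ is false.
  5 (successors {0, 1, 2, 3, 6}): φ is false.
  6 (successors {0, 3, 7}): φ is false.
  7 (successors {2, 3, 4, 5}): φ is false.
  8 (successors {0, 2, 3, 8}): φ is false.
For instance, at 0:
  At 0: (p or q) -> (Dia p or not (Box p or q)) is true, so not ((p or q) -> (Dia p or not (Box p or q))) is false.
    At 0: p or q is true, Dia p or not (Box p or q) is true, so (p or q) -> (Dia p or not (Box p or q)) is true.
      At 0: Dia p is true, not (Box p or q) is false, so Dia p or not (Box p or q) is true.

No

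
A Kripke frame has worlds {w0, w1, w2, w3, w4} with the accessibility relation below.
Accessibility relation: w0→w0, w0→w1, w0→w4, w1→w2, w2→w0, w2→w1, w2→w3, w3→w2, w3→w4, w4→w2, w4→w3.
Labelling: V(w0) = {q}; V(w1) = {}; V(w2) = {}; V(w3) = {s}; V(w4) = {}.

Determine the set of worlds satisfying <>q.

w0, w2

Recall that <>ψ holds at a world iff ψ holds at some accessible world.
Let φ = <>q. Evaluate φ at each world:
  w0 (successors {w0, w1, w4}): φ is true.
  w1 (successors {w2}): φ is false.
  w2 (successors {w0, w1, w3}): φ is true.
  w3 (successors {w2, w4}): φ is false.
  w4 (successors {w2, w3}): φ is false.
For instance, at w3:
  At w3: <>q requires q at some successor in {w2, w4}.
    At w2: q is false.
    At w4: q is false.
  So <>q is false at w3.
Satisfying worlds: {w0, w2}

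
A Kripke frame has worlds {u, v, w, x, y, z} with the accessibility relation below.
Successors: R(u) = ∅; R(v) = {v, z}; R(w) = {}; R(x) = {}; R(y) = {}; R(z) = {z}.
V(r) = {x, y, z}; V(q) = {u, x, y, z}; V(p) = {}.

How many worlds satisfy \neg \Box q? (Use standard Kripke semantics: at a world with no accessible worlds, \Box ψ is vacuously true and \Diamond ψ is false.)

Let φ = \neg \Box q. Evaluate φ at each world:
  u (successors ∅): φ is false.
  v (successors {v, z}): φ is true.
  w (successors ∅): φ is false.
  x (successors ∅): φ is false.
  y (successors ∅): φ is false.
  z (successors {z}): φ is false.
For instance, at v:
  At v: \Box q is false, so \neg \Box q is true.
    At v: \Box q requires q at every successor {v, z}.
      q fails at v, so \Box q is false at v.
Satisfying worlds: {v}

1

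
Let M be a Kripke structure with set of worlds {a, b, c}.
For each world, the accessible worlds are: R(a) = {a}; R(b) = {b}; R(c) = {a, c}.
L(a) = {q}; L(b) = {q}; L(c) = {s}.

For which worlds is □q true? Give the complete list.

Recall that □ψ holds at a world iff ψ holds at every accessible world, and ◇ψ holds iff ψ holds at some accessible world.
Let φ = □q. Evaluate φ at each world:
  a (successors {a}): φ is true.
  b (successors {b}): φ is true.
  c (successors {a, c}): φ is false.
For instance, at b:
  At b: □q requires q at every successor {b}.
    At b: q is true.
  So □q is true at b.
Satisfying worlds: {a, b}

a, b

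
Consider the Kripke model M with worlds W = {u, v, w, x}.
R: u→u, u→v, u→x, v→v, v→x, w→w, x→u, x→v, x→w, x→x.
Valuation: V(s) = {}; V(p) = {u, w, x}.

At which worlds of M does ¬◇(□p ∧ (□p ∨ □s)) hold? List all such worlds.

Recall that □ψ holds at a world iff ψ holds at every accessible world, and ◇ψ holds iff ψ holds at some accessible world.
Let φ = ¬◇(□p ∧ (□p ∨ □s)). Evaluate φ at each world:
  u (successors {u, v, x}): φ is true.
  v (successors {v, x}): φ is true.
  w (successors {w}): φ is false.
  x (successors {u, v, w, x}): φ is false.
For instance, at x:
  At x: ◇(□p ∧ (□p ∨ □s)) is true, so ¬◇(□p ∧ (□p ∨ □s)) is false.
    At x: ◇(□p ∧ (□p ∨ □s)) requires □p ∧ (□p ∨ □s) at some successor in {u, v, w, x}.
      □p ∧ (□p ∨ □s) holds at w, so ◇(□p ∧ (□p ∨ □s)) is true at x.
Satisfying worlds: {u, v}

u, v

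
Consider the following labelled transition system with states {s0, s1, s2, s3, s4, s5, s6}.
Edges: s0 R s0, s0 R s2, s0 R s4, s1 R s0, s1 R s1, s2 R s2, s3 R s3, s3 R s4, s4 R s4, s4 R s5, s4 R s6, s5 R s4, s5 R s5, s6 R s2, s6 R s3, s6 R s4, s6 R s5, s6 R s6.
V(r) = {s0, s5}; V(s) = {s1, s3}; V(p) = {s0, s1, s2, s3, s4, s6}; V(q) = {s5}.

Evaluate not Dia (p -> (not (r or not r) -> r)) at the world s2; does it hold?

No

At s2: Dia (p -> (not (r or not r) -> r)) is true, so not Dia (p -> (not (r or not r) -> r)) is false.
  At s2: Dia (p -> (not (r or not r) -> r)) requires p -> (not (r or not r) -> r) at some successor in {s2}.
    p -> (not (r or not r) -> r) holds at s2, so Dia (p -> (not (r or not r) -> r)) is true at s2.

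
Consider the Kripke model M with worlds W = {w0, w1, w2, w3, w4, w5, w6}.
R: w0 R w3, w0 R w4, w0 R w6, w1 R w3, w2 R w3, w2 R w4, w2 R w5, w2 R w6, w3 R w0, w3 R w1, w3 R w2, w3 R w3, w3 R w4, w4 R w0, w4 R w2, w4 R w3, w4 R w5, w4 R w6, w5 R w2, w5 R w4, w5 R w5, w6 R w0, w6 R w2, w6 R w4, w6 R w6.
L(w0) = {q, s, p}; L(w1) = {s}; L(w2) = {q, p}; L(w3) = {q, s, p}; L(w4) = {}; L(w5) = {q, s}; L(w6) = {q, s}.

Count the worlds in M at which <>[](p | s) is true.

5

Let φ = <>[](p | s). Evaluate φ at each world:
  w0 (successors {w3, w4, w6}): φ is true.
  w1 (successors {w3}): φ is false.
  w2 (successors {w3, w4, w5, w6}): φ is true.
  w3 (successors {w0, w1, w2, w3, w4}): φ is true.
  w4 (successors {w0, w2, w3, w5, w6}): φ is false.
  w5 (successors {w2, w4, w5}): φ is true.
  w6 (successors {w0, w2, w4, w6}): φ is true.
For instance, at w2:
  At w2: <>[](p | s) requires [](p | s) at some successor in {w3, w4, w5, w6}.
    [](p | s) holds at w4, so <>[](p | s) is true at w2.
      At w4: [](p | s) requires p | s at every successor {w0, w2, w3, w5, w6}.
        At w0: p | s is true.
        At w2: p | s is true.
        At w3: p | s is true.
        At w5: p | s is true.
        At w6: p | s is true.
      So [](p | s) is true at w4.
Satisfying worlds: {w0, w2, w3, w5, w6}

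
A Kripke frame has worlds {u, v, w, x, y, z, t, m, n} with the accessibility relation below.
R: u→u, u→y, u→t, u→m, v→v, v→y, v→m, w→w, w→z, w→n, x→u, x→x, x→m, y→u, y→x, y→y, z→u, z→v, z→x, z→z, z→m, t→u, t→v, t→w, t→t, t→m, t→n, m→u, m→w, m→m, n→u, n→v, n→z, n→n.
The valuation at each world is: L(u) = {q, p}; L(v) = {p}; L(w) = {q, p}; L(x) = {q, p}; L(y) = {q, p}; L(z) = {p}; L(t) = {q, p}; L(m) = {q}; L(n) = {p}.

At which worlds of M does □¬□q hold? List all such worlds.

w

Recall that □ψ holds at a world iff ψ holds at every accessible world, and ◇ψ holds iff ψ holds at some accessible world.
Let φ = □¬□q. Evaluate φ at each world:
  u (successors {u, y, t, m}): φ is false.
  v (successors {v, y, m}): φ is false.
  w (successors {w, z, n}): φ is true.
  x (successors {u, x, m}): φ is false.
  y (successors {u, x, y}): φ is false.
  z (successors {u, v, x, z, m}): φ is false.
  t (successors {u, v, w, t, m, n}): φ is false.
  m (successors {u, w, m}): φ is false.
  n (successors {u, v, z, n}): φ is false.
For instance, at n:
  At n: □¬□q requires ¬□q at every successor {u, v, z, n}.
    ¬□q fails at u, so □¬□q is false at n.
      At u: □q is true, so ¬□q is false.
Satisfying worlds: {w}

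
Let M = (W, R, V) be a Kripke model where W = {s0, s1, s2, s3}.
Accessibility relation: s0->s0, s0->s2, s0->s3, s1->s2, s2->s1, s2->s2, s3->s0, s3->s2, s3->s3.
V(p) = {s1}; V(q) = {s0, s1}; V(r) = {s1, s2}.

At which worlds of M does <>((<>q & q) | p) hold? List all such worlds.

Let φ = <>((<>q & q) | p). Evaluate φ at each world:
  s0 (successors {s0, s2, s3}): φ is true.
  s1 (successors {s2}): φ is false.
  s2 (successors {s1, s2}): φ is true.
  s3 (successors {s0, s2, s3}): φ is true.
For instance, at s0:
  At s0: <>((<>q & q) | p) requires (<>q & q) | p at some successor in {s0, s2, s3}.
    (<>q & q) | p holds at s0, so <>((<>q & q) | p) is true at s0.
      At s0: <>q & q is true, p is false, so (<>q & q) | p is true.
Satisfying worlds: {s0, s2, s3}

s0, s2, s3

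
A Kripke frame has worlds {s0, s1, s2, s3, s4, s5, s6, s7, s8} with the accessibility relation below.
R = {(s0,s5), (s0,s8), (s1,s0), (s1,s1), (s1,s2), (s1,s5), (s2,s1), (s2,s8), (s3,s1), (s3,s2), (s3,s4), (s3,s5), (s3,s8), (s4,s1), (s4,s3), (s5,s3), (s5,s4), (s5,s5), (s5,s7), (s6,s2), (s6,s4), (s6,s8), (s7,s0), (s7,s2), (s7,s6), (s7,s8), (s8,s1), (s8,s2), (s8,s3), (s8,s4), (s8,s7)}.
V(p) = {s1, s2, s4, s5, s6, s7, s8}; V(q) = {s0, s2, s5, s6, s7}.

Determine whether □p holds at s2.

Yes

At s2: □p requires p at every successor {s1, s8}.
  At s1: p is true.
  At s8: p is true.
So □p is true at s2.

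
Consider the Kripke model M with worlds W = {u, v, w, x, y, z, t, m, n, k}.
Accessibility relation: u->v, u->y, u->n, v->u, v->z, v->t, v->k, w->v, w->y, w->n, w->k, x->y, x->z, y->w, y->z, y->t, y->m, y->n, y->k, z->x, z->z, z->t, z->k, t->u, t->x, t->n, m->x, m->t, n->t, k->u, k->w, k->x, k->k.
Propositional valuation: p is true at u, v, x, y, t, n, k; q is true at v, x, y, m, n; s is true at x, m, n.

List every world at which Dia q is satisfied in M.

u, w, x, y, z, t, m, k

Recall that Dia ψ holds at a world iff ψ holds at some accessible world.
Let φ = Dia q. Evaluate φ at each world:
  u (successors {v, y, n}): φ is true.
  v (successors {u, z, t, k}): φ is false.
  w (successors {v, y, n, k}): φ is true.
  x (successors {y, z}): φ is true.
  y (successors {w, z, t, m, n, k}): φ is true.
  z (successors {x, z, t, k}): φ is true.
  t (successors {u, x, n}): φ is true.
  m (successors {x, t}): φ is true.
  n (successors {t}): φ is false.
  k (successors {u, w, x, k}): φ is true.
For instance, at k:
  At k: Dia q requires q at some successor in {u, w, x, k}.
    q holds at x, so Dia q is true at k.
Satisfying worlds: {u, w, x, y, z, t, m, k}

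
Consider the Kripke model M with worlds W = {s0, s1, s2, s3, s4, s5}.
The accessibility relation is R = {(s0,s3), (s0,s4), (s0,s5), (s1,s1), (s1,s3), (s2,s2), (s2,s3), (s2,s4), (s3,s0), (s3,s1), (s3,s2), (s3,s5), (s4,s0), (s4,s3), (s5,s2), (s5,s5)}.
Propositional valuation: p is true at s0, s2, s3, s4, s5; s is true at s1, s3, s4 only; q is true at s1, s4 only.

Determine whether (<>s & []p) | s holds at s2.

At s2: <>s & []p is true, s is false, so (<>s & []p) | s is true.
  At s2: <>s is true, []p is true, so <>s & []p is true.
    At s2: <>s requires s at some successor in {s2, s3, s4}.
      s holds at s3, so <>s is true at s2.
    At s2: []p requires p at every successor {s2, s3, s4}.
      At s2: p is true.
      At s3: p is true.
      At s4: p is true.
    So []p is true at s2.

Yes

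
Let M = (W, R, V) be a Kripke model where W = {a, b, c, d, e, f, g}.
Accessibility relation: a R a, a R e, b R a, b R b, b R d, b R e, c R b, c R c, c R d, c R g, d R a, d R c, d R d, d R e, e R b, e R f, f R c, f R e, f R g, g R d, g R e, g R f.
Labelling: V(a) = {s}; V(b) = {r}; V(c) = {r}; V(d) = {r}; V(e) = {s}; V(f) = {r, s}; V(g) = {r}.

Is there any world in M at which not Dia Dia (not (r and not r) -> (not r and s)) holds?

Let φ = not Dia Dia (not (r and not r) -> (not r and s)). Evaluate φ at each world:
  a (successors {a, e}): φ is false.
  b (successors {a, b, d, e}): φ is false.
  c (successors {b, c, d, g}): φ is false.
  d (successors {a, c, d, e}): φ is false.
  e (successors {b, f}): φ is false.
  f (successors {c, e, g}): φ is false.
  g (successors {d, e, f}): φ is false.
For instance, at g:
  At g: Dia Dia (not (r and not r) -> (not r and s)) is true, so not Dia Dia (not (r and not r) -> (not r and s)) is false.
    At g: Dia Dia (not (r and not r) -> (not r and s)) requires Dia (not (r and not r) -> (not r and s)) at some successor in {d, e, f}.
      Dia (not (r and not r) -> (not r and s)) holds at d, so Dia Dia (not (r and not r) -> (not r and s)) is true at g.

No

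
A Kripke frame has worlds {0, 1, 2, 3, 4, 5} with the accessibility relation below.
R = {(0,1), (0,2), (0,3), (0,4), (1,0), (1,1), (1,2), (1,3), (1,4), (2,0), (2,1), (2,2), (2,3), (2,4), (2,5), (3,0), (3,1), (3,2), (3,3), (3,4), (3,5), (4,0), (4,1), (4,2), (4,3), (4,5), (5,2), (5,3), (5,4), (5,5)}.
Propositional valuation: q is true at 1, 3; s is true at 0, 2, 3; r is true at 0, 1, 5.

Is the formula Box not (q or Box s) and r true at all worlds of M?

No

Let φ = Box not (q or Box s) and r. Evaluate φ at each world:
  0 (successors {1, 2, 3, 4}): φ is false.
  1 (successors {0, 1, 2, 3, 4}): φ is false.
  2 (successors {0, 1, 2, 3, 4, 5}): φ is false.
  3 (successors {0, 1, 2, 3, 4, 5}): φ is false.
  4 (successors {0, 1, 2, 3, 5}): φ is false.
  5 (successors {2, 3, 4, 5}): φ is false.
Detail at 0 (counterexample):
  At 0: Box not (q or Box s) is false, r is true, so Box not (q or Box s) and r is false.
    At 0: Box not (q or Box s) requires not (q or Box s) at every successor {1, 2, 3, 4}.
      not (q or Box s) fails at 1, so Box not (q or Box s) is false at 0.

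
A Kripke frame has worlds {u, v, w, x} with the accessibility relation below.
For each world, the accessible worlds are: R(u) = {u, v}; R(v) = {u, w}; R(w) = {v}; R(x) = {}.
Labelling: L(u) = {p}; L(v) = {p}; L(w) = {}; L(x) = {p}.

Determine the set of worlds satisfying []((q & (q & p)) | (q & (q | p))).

x

Recall that []ψ holds at a world iff ψ holds at every accessible world, and <>ψ holds iff ψ holds at some accessible world.
Let φ = []((q & (q & p)) | (q & (q | p))). Evaluate φ at each world:
  u (successors {u, v}): φ is false.
  v (successors {u, w}): φ is false.
  w (successors {v}): φ is false.
  x (successors ∅): φ is true.
For instance, at w:
  At w: []((q & (q & p)) | (q & (q | p))) requires (q & (q & p)) | (q & (q | p)) at every successor {v}.
    (q & (q & p)) | (q & (q | p)) fails at v, so []((q & (q & p)) | (q & (q | p))) is false at w.
Satisfying worlds: {x}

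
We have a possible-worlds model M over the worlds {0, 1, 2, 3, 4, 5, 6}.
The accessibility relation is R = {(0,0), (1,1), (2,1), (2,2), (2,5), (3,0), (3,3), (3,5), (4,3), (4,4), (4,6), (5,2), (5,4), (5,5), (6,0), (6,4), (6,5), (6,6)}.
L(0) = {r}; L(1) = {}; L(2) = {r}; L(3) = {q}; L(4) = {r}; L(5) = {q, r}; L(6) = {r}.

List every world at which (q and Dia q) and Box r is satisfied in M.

Let φ = (q and Dia q) and Box r. Evaluate φ at each world:
  0 (successors {0}): φ is false.
  1 (successors {1}): φ is false.
  2 (successors {1, 2, 5}): φ is false.
  3 (successors {0, 3, 5}): φ is false.
  4 (successors {3, 4, 6}): φ is false.
  5 (successors {2, 4, 5}): φ is true.
  6 (successors {0, 4, 5, 6}): φ is false.
For instance, at 1:
  At 1: q and Dia q is false, Box r is false, so (q and Dia q) and Box r is false.
    At 1: q is false, Dia q is false, so q and Dia q is false.
      At 1: Dia q requires q at some successor in {1}.
        At 1: q is false.
      So Dia q is false at 1.
    At 1: Box r requires r at every successor {1}.
      r fails at 1, so Box r is false at 1.
Satisfying worlds: {5}

5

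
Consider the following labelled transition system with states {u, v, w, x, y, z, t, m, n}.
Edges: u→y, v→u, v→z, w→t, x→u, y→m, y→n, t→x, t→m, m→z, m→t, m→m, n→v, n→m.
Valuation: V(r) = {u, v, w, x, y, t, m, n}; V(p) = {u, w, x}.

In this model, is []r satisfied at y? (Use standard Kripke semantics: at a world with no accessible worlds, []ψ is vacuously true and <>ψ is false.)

Yes

At y: []r requires r at every successor {m, n}.
  At m: r is true.
  At n: r is true.
So []r is true at y.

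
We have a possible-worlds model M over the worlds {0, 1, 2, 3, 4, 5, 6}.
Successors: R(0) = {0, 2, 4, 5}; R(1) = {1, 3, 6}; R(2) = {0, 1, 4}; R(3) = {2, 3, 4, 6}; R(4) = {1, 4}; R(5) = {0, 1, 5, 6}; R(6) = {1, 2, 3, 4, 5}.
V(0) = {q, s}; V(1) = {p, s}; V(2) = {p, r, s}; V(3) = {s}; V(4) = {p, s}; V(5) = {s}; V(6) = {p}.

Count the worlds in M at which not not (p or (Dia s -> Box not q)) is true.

5

Let φ = not not (p or (Dia s -> Box not q)). Evaluate φ at each world:
  0 (successors {0, 2, 4, 5}): φ is false.
  1 (successors {1, 3, 6}): φ is true.
  2 (successors {0, 1, 4}): φ is true.
  3 (successors {2, 3, 4, 6}): φ is true.
  4 (successors {1, 4}): φ is true.
  5 (successors {0, 1, 5, 6}): φ is false.
  6 (successors {1, 2, 3, 4, 5}): φ is true.
For instance, at 2:
  At 2: not (p or (Dia s -> Box not q)) is false, so not not (p or (Dia s -> Box not q)) is true.
    At 2: p or (Dia s -> Box not q) is true, so not (p or (Dia s -> Box not q)) is false.
      At 2: p is true, Dia s -> Box not q is false, so p or (Dia s -> Box not q) is true.
Satisfying worlds: {1, 2, 3, 4, 6}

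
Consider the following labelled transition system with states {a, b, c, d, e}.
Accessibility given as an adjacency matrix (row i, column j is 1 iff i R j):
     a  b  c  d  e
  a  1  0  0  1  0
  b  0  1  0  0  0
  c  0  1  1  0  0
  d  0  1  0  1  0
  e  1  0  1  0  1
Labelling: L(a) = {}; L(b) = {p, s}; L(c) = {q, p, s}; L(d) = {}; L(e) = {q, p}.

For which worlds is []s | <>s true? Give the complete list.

Let φ = []s | <>s. Evaluate φ at each world:
  a (successors {a, d}): φ is false.
  b (successors {b}): φ is true.
  c (successors {b, c}): φ is true.
  d (successors {b, d}): φ is true.
  e (successors {a, c, e}): φ is true.
For instance, at b:
  At b: []s is true, <>s is true, so []s | <>s is true.
    At b: []s requires s at every successor {b}.
      At b: s is true.
    So []s is true at b.
    At b: <>s requires s at some successor in {b}.
      s holds at b, so <>s is true at b.
Satisfying worlds: {b, c, d, e}

b, c, d, e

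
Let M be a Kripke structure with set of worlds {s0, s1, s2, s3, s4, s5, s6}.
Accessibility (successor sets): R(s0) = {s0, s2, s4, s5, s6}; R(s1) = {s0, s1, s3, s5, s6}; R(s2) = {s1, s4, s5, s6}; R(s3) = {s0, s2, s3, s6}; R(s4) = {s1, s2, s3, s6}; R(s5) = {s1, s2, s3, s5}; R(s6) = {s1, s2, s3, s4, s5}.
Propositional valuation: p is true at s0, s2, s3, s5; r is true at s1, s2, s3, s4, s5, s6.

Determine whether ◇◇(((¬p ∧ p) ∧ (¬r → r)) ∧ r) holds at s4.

At s4: ◇◇(((¬p ∧ p) ∧ (¬r → r)) ∧ r) requires ◇(((¬p ∧ p) ∧ (¬r → r)) ∧ r) at some successor in {s1, s2, s3, s6}.
  At s1: ◇(((¬p ∧ p) ∧ (¬r → r)) ∧ r) is false.
  At s2: ◇(((¬p ∧ p) ∧ (¬r → r)) ∧ r) is false.
  At s3: ◇(((¬p ∧ p) ∧ (¬r → r)) ∧ r) is false.
  At s6: ◇(((¬p ∧ p) ∧ (¬r → r)) ∧ r) is false.
So ◇◇(((¬p ∧ p) ∧ (¬r → r)) ∧ r) is false at s4.

No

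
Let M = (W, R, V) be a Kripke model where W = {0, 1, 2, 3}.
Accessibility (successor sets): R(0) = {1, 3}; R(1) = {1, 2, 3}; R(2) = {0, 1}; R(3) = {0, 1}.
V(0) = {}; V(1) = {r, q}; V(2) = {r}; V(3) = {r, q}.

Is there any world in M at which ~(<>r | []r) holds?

No

Let φ = ~(<>r | []r). Evaluate φ at each world:
  0 (successors {1, 3}): φ is false.
  1 (successors {1, 2, 3}): φ is false.
  2 (successors {0, 1}): φ is false.
  3 (successors {0, 1}): φ is false.
For instance, at 2:
  At 2: <>r | []r is true, so ~(<>r | []r) is false.
    At 2: <>r is true, []r is false, so <>r | []r is true.
      At 2: <>r requires r at some successor in {0, 1}.
        r holds at 1, so <>r is true at 2.
      At 2: []r requires r at every successor {0, 1}.
        r fails at 0, so []r is false at 2.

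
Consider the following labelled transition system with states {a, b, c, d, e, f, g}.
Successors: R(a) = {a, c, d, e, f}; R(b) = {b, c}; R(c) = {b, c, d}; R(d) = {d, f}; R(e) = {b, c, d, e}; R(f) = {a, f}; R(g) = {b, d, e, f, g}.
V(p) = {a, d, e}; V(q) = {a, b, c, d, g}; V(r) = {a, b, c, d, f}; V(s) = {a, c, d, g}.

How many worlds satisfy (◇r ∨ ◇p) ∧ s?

Let φ = (◇r ∨ ◇p) ∧ s. Evaluate φ at each world:
  a (successors {a, c, d, e, f}): φ is true.
  b (successors {b, c}): φ is false.
  c (successors {b, c, d}): φ is true.
  d (successors {d, f}): φ is true.
  e (successors {b, c, d, e}): φ is false.
  f (successors {a, f}): φ is false.
  g (successors {b, d, e, f, g}): φ is true.
For instance, at b:
  At b: ◇r ∨ ◇p is true, s is false, so (◇r ∨ ◇p) ∧ s is false.
    At b: ◇r is true, ◇p is false, so ◇r ∨ ◇p is true.
      At b: ◇r requires r at some successor in {b, c}.
        r holds at b, so ◇r is true at b.
      At b: ◇p requires p at some successor in {b, c}.
        At b: p is false.
        At c: p is false.
      So ◇p is false at b.
Satisfying worlds: {a, c, d, g}

4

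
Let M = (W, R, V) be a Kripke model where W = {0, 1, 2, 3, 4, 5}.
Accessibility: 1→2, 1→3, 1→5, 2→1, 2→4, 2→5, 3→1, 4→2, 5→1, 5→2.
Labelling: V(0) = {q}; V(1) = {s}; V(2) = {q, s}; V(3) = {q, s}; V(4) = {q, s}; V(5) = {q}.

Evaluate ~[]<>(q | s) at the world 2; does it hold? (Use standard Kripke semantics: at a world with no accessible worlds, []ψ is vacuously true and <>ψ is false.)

Recall that []ψ holds at a world iff ψ holds at every accessible world, and <>ψ holds iff ψ holds at some accessible world.
At 2: []<>(q | s) is true, so ~[]<>(q | s) is false.
  At 2: []<>(q | s) requires <>(q | s) at every successor {1, 4, 5}.
      At 1: <>(q | s) requires q | s at some successor in {2, 3, 5}.
        q | s holds at 2, so <>(q | s) is true at 1.
      At 4: <>(q | s) requires q | s at some successor in {2}.
        q | s holds at 2, so <>(q | s) is true at 4.
      At 5: <>(q | s) requires q | s at some successor in {1, 2}.
        q | s holds at 1, so <>(q | s) is true at 5.
  So []<>(q | s) is true at 2.

No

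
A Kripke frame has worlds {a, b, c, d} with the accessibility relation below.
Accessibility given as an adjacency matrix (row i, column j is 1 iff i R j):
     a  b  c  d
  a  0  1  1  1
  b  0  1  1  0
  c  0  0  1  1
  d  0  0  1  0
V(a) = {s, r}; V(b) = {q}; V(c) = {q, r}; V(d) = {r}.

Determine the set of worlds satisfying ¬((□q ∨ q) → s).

Let φ = ¬((□q ∨ q) → s). Evaluate φ at each world:
  a (successors {b, c, d}): φ is false.
  b (successors {b, c}): φ is true.
  c (successors {c, d}): φ is true.
  d (successors {c}): φ is true.
For instance, at d:
  At d: (□q ∨ q) → s is false, so ¬((□q ∨ q) → s) is true.
    At d: □q ∨ q is true, s is false, so (□q ∨ q) → s is false.
      At d: □q is true, q is false, so □q ∨ q is true.
Satisfying worlds: {b, c, d}

b, c, d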